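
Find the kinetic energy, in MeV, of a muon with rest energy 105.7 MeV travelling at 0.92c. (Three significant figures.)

164 MeV

Lorentz factor: γ = (1 − 0.8464)^(−1/2) = 2.5516.
Kinetic energy: K = (γ − 1)mc² = (2.5516 − 1) × 105.7 MeV = 1.5516 × 105.7 = 164 MeV.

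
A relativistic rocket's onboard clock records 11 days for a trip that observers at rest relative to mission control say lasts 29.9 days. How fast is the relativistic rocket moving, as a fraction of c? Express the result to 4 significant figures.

γ = Δt/Δτ = 29.9/11 = 2.7182.
β = √(1 − 1/γ²) = √(1 − 0.135343) = √0.864657 = 0.9299.

0.9299c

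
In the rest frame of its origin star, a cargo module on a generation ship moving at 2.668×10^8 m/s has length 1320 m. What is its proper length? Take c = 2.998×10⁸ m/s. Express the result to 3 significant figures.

β = v/c = (2.668×10^8 m/s)/(2.998×10⁸ m/s) = 0.889927.
γ = 1/√(1 − β²) = 1/√(1 − 0.7919701) = 1/√0.2080299 = 1/0.456103 = 2.1925.
Proper length: L₀ = γ·L = 2.1925 × 1320 = 2890 m.

2890 m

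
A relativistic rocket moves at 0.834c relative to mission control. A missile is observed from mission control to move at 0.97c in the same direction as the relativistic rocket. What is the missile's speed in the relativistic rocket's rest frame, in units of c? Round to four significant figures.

0.7120c

Transform to the relativistic rocket's frame: u' = (u − v)/(1 − uv/c²).
u' = (0.97 − 0.834)/(1 − 0.97×0.834) = 0.136/0.19102 = 0.71197.
Speed in the relativistic rocket's frame: 0.7120c (in the same direction).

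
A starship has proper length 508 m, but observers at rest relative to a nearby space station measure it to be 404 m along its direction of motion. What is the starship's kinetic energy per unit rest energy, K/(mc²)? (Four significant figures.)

0.2574

γ = L₀/L = 508/404 = 1.25743.
Since K = (γ−1)mc², K/(mc²) = 1.25743 − 1 = 0.2574.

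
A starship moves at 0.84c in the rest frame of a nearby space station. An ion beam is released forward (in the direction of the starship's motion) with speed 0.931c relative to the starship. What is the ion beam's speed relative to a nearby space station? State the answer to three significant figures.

0.994c

Relativistic velocity addition: u = (u' + v)/(1 + u'v/c²), with u' = 0.931c and v = 0.84c.
Numerator: 0.931 + 0.84 = 1.771. Denominator: 1 + (0.931)(0.84) = 1.78204.
u = 1.771/1.78204 = 0.9938, so the speed is 0.994c.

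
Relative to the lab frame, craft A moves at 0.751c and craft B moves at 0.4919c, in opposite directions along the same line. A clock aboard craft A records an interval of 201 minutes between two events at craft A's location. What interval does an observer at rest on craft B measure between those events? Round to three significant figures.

Transform craft A's velocity into craft B's frame: (0.751 + 0.4919)/(1 + 0.751·0.4919) = 1.2429/1.3694169, so the relative speed is 0.90761c.
γ for this relative speed: γ = 1/√(1 − 0.823756) = 2.382.
The clock on craft A records proper time, so craft B measures Δt = γΔτ = 2.382 × 201 = 479 minutes.

479 minutes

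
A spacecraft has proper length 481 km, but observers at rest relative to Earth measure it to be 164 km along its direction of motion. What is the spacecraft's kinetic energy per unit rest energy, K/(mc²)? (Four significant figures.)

1.933

From L = L₀/γ: γ = 481/164 = 2.93293.
K/(mc²) = γ − 1 = 2.93293 − 1 = 1.933.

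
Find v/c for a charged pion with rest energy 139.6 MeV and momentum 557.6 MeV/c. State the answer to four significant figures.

βγ = pc/(mc²) = 557.6/139.6 = 3.9943.
Since γ² = 1 + (βγ)² = 16.9544, γ = √16.9544 = 4.11757, and β = (βγ)/γ = 3.9943/4.11757 = 0.9701.

0.9701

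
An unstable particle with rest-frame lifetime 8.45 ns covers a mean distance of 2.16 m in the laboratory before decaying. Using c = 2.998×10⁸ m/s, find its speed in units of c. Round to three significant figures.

Let x = d/(cτ) = 2.160 m / (2.998×10⁸ m/s × 8.450×10^-9 s) = 0.85264. Since d = βγcτ, x = βγ = β/√(1−β²).
Solving: β² = x²/(1+x²) = 0.726995/1.726995 = 0.42096, so β = 0.649.

0.649c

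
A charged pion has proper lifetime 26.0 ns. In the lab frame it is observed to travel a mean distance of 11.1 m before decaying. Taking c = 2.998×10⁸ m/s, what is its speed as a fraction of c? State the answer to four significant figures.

0.8184c

d = βγcτ ⇒ βγ = d/(cτ) = 11.10 m / (7.7948 m) = 1.424.
β = (βγ)/√(1+(βγ)²) = 1.424/√3.02778 = 0.8184.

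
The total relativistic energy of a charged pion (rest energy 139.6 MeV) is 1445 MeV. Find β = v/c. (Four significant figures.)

γ = E/(mc²) = 1445/139.6 = 10.351.
β = √(1 − 1/γ²) = √(1 − 0.0093333) = √0.9906667 = 0.9953.

0.9953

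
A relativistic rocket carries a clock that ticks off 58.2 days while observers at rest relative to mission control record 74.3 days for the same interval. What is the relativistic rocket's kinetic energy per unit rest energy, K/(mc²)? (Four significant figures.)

γ = Δt/Δτ = 74.3/58.2 = 1.27663.
K/(mc²) = γ − 1 = 1.27663 − 1 = 0.2766.

0.2766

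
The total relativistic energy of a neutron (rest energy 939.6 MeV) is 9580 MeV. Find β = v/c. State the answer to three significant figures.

γ = E/(mc²) = 9580/939.6 = 10.196.
β = √(1 − 1/γ²) = √(1 − 0.00961923) = √0.99038077 = 0.995.

0.995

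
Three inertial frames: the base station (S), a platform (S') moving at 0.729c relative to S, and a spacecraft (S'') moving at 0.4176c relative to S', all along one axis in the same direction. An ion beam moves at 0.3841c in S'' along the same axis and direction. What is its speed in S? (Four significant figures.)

Compose velocities in two stages. Stage 1 (into S'): u₁ = (0.3841+0.4176)/(1+0.3841×0.4176) = 0.69088.
Stage 2 (into S): u = (0.69088+0.729)/(1+0.69088×0.729) = 0.94429, so the speed is 0.9443c.

0.9443c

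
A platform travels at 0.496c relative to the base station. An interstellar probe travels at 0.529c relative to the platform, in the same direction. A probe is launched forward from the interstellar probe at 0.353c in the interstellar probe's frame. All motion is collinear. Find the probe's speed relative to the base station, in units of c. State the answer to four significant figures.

0.9054c

First combine the probe and interstellar probe (S''→S'): u₁ = (0.353 + 0.529)/(1 + 0.353×0.529) = 0.882/1.186737 = 0.74321.
Then combine with the platform (S'→S): u = (0.74321 + 0.496)/(1 + 0.74321×0.496) = 1.23921/1.36863216 = 0.90544.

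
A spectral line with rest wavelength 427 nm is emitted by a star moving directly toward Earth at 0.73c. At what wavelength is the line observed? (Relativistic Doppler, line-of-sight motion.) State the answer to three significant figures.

Relativistic Doppler for wavelength: λ_obs = λ_src · √((1−β)/(1+β)).
With β = 0.73: factor = √(0.27/1.73) = 0.39506.
λ_obs = 427 × 0.39506 = 169 nm.

169 nm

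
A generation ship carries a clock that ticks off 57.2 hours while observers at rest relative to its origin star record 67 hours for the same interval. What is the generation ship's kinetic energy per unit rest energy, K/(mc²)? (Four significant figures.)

From Δt = γΔτ: γ = 67/57.2 = 1.17133.
Since K = (γ−1)mc², K/(mc²) = 1.17133 − 1 = 0.1713.

0.1713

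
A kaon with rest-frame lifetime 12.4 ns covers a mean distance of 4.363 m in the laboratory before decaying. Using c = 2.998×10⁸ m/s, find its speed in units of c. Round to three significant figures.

0.761c

d = βγcτ ⇒ βγ = d/(cτ) = 4.363 m / (3.71752 m) = 1.1736.
β = (βγ)/√(1+(βγ)²) = 1.1736/√2.37734 = 0.761.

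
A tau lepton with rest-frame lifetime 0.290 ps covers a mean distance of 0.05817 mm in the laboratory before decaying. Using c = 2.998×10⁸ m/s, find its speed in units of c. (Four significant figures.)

0.5561c

Lab distance = (lab lifetime)·v = γτ·βc, so βγ = d/(cτ) = 5.817×10^-5/(2.998×10⁸ × 2.900×10^-13) = 0.66907.
With βγ = 0.66907: γ² = 1 + (βγ)² = 1.447655, and β = (βγ)/γ = 0.66907/1.20319 = 0.5561.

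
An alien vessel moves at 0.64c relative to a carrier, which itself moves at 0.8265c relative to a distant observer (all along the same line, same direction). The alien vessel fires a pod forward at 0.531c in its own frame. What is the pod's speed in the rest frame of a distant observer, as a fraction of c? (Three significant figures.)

Compose velocities in two stages. Stage 1 (into S'): u₁ = (0.531+0.64)/(1+0.531×0.64) = 0.87398.
Stage 2 (into S): u = (0.87398+0.8265)/(1+0.87398×0.8265) = 0.98731, so the speed is 0.987c.

0.987c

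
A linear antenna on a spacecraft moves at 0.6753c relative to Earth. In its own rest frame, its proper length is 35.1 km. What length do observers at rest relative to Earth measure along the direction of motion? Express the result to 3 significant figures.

25.9 km

Lorentz factor: γ = (1 − 0.45603009)^(−1/2) = 1.3559.
Along the direction of motion the measured length is L₀/γ = 35.1/1.3559 = 25.9 km.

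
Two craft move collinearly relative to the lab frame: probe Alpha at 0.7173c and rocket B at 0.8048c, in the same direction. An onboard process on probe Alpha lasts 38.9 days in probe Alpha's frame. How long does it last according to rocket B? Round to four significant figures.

Transform probe Alpha's velocity into rocket B's frame: (0.7173 − 0.8048)/(1 − 0.7173·0.8048) = −0.0875/0.42271696, so the relative speed is 0.20699c.
At |u| = 0.20699c, γ = (1 − 0.0428449)^(−1/2) = 1.0221.
The clock on probe Alpha records proper time, so rocket B measures Δt = γΔτ = 1.0221 × 38.9 = 39.76 days.

39.76 days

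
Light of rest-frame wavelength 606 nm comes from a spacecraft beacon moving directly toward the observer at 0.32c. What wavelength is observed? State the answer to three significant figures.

435 nm

Relativistic Doppler for wavelength: λ_obs = λ_src · √((1−β)/(1+β)).
With β = 0.32: factor = √(0.68/1.32) = 0.71774.
λ_obs = 606 × 0.71774 = 435 nm.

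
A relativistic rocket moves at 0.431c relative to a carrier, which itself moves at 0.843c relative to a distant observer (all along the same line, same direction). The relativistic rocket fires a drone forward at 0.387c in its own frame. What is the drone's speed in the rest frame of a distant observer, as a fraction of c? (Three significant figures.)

0.971c

Apply u = (u'+v)/(1+u'v) twice. Drone in the carrier frame: (0.387+0.431)/(1+0.387·0.431) = 0.818/1.166797 = 0.70106c.
That velocity, transformed to the rest frame of a distant observer: (0.70106+0.843)/(1+0.70106·0.843) = 1.54406/1.59099358 = 0.9705c.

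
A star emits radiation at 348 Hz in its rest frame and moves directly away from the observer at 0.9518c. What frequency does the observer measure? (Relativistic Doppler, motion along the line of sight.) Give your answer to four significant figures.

Relativistic Doppler (source moving away): f_obs = f_src · √((1−β)/(1+β)).
With β = 0.9518: factor = √(0.0482/1.9518) = 0.15715.
f_obs = 348 × 0.15715 = 54.69 Hz.

54.69 Hz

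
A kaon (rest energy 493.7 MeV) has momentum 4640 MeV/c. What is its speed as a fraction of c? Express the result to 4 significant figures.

pc/(mc²) = 4640/493.7 = 9.3984 = βγ = β/√(1−β²).
So β² = x²/(1 + x²) with x = 9.3984: x² = 88.3299, β² = 88.3299/89.3299 = 0.988806, β = 0.9944.

0.9944c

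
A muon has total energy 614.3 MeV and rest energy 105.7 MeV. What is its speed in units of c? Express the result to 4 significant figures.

Total energy E = γmc² gives γ = 614.3/105.7 = 5.8117.
Hence β = √(1 − 1/γ²) = √(1 − 0.0296069) = √0.9703931 = 0.9851.

0.9851c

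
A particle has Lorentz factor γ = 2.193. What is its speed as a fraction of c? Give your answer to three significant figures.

β = √(1 − 1/γ²) = √(1 − 1/4.809249) = √0.792067 = 0.890.

0.890c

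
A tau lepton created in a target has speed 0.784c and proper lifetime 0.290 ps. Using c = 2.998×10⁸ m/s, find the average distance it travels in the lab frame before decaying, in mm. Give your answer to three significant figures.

0.110 mm

With β = 0.784, γ = 1/√(1 − 0.784²) = 1/√0.385344 = 1.6109.
Lab-frame lifetime: Δt = γτ = 1.6109 × 0.290 ps = 0.46716 ps.
Distance: d = vΔt = 0.784 × 2.998×10⁸ m/s × 4.6716×10^-13 s = 1.10×10^-4 m = 0.110 mm.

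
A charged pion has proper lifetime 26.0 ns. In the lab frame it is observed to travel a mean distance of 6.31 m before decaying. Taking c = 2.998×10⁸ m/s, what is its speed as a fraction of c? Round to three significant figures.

Let x = d/(cτ) = 6.310 m / (2.998×10⁸ m/s × 2.600×10^-8 s) = 0.80951. Since d = βγcτ, x = βγ = β/√(1−β²).
Solving: β² = x²/(1+x²) = 0.655306/1.655306 = 0.395882, so β = 0.629.

0.629c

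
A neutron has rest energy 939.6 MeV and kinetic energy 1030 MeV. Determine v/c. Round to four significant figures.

γ = 1 + K/(mc²) = 1 + 1030/939.6 = 2.0962.
β = √(1 − 1/γ²) = √(1 − 0.22758) = √0.77242 = 0.8789.

0.8789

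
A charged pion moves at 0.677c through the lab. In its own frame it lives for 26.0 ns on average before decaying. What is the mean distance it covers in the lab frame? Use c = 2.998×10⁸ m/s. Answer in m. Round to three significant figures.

7.17 m

γ = 1/√(1 − β²) = 1/√(1 − 0.458329) = 1/√0.541671 = 1/0.735983 = 1.3587.
Lab-frame lifetime: Δt = γτ = 1.3587 × 26.0 ns = 35.326 ns.
Distance: d = vΔt = 0.677 × 2.998×10⁸ m/s × 3.5326×10^-8 s = 7.17 m.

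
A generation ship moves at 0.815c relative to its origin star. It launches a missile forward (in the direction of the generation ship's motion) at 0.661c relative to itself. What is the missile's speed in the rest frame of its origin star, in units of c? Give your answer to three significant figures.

0.959c

Relativistic velocity addition: u = (u' + v)/(1 + u'v/c²), with u' = 0.661c and v = 0.815c.
Numerator: 0.661 + 0.815 = 1.476. Denominator: 1 + (0.661)(0.815) = 1.538715.
u = 1.476/1.538715 = 0.95924, so the speed is 0.959c.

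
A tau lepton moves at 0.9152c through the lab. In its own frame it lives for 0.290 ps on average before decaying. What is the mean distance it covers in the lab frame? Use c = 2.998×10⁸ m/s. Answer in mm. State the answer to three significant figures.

0.197 mm

With β = 0.9152, γ = 1/√(1 − 0.9152²) = 1/√0.16240896 = 2.4814.
Lab-frame lifetime: Δt = γτ = 2.4814 × 0.290 ps = 0.71961 ps.
Distance: d = vΔt = 0.9152 × 2.998×10⁸ m/s × 7.1961×10^-13 s = 1.97×10^-4 m = 0.197 mm.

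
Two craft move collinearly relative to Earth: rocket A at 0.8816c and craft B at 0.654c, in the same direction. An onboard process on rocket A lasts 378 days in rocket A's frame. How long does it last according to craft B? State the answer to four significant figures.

The velocity of rocket A relative to craft B is (0.8816 − 0.654)c / (1 − 0.8816×0.654) = 0.53751c; relative speed 0.53751c.
γ for this relative speed: γ = 1/√(1 − 0.288917) = 1.1859.
The clock on rocket A records proper time, so craft B measures Δt = γΔτ = 1.1859 × 378 = 448.3 days.

448.3 days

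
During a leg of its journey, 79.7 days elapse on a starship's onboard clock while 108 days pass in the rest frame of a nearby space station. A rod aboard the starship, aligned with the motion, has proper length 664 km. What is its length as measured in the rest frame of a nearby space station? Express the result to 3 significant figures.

γ = Δt/Δτ = 108/79.7 = 1.35508.
The rod contracts by the same γ: 664 km / 1.35508 = 490 km.

490 km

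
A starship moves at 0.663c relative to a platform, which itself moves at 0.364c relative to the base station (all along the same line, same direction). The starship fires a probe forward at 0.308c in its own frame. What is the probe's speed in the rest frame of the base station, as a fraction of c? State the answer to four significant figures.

0.9048c

Apply u = (u'+v)/(1+u'v) twice. Probe in the platform frame: (0.308+0.663)/(1+0.308·0.663) = 0.971/1.204204 = 0.80634c.
That velocity, transformed to the rest frame of the base station: (0.80634+0.364)/(1+0.80634·0.364) = 1.17034/1.29350776 = 0.90478c.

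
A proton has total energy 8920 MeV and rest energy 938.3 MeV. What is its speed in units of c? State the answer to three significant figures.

Total energy E = γmc² gives γ = 8920/938.3 = 9.5066.
Hence β = √(1 − 1/γ²) = √(1 − 0.011065) = √0.988935 = 0.994.

0.994c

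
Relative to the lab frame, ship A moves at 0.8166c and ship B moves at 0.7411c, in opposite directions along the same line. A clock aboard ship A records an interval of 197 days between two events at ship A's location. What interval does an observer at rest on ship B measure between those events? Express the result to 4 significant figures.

816.0 days

Speed of ship A in ship B's frame: u = (v_A + v_B)/(1 + v_A v_B/c²) = (0.8166 + 0.7411)/(1 + 0.8166×0.7411) = 1.5577/1.60518226 = 0.97042; |u| = 0.97042c.
At |u| = 0.97042c, γ = (1 − 0.941715)^(−1/2) = 4.1421.
The clock on ship A records proper time, so ship B measures Δt = γΔτ = 4.1421 × 197 = 816.0 days.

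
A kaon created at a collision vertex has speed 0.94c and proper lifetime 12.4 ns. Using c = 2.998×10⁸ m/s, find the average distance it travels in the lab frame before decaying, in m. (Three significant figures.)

γ = 1/√(1 − β²) = 1/√(1 − 0.8836) = 1/√0.1164 = 1/0.341174 = 2.9311.
Lab-frame lifetime: Δt = γτ = 2.9311 × 12.4 ns = 36.346 ns.
Distance: d = vΔt = 0.94 × 2.998×10⁸ m/s × 3.6346×10^-8 s = 10.2 m.

10.2 m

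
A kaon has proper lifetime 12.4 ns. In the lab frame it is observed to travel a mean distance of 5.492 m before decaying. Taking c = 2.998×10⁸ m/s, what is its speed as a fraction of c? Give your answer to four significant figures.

Let x = d/(cτ) = 5.492 m / (2.998×10⁸ m/s × 1.240×10^-8 s) = 1.4773. Since d = βγcτ, x = βγ = β/√(1−β²).
Solving: β² = x²/(1+x²) = 2.18242/3.18242 = 0.685774, so β = 0.8281.

0.8281c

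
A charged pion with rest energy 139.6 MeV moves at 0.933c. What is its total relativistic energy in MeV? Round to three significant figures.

γ = 1/√(1 − β²) = 1/√(1 − 0.870489) = 1/√0.129511 = 1/0.359876 = 2.7787.
Total energy: E = γmc² = 2.7787 × 139.6 MeV = 388 MeV.

388 MeV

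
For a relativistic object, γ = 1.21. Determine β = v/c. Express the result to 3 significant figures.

β = √(1 − 1/γ²) = √(1 − 1/1.4641) = √0.316987 = 0.563.

0.563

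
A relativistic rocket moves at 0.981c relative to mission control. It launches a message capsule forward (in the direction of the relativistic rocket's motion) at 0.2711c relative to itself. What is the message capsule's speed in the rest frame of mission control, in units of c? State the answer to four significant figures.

Relativistic velocity addition: u = (u' + v)/(1 + u'v/c²), with u' = 0.2711c and v = 0.981c.
Numerator: 0.2711 + 0.981 = 1.2521. Denominator: 1 + (0.2711)(0.981) = 1.2659491.
u = 1.2521/1.2659491 = 0.98906, so the speed is 0.9891c.

0.9891c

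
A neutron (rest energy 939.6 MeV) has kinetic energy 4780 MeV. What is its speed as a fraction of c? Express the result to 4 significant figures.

K = (γ−1)mc², so γ = 1 + 4780/939.6 = 6.0873.
Then v/c = √(1 − γ⁻²) = √(1 − 0.0269868) = √0.9730132 = 0.9864.

0.9864c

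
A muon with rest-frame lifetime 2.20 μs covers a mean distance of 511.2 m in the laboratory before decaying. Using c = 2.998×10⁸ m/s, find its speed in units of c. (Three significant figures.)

0.613c

d = βγcτ ⇒ βγ = d/(cτ) = 511.2 m / (659.56 m) = 0.77506.
β = (βγ)/√(1+(βγ)²) = 0.77506/√1.600718 = 0.613.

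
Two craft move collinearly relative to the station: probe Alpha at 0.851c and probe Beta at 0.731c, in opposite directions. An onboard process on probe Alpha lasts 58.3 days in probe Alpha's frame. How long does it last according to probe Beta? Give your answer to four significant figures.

Speed of probe Alpha in probe Beta's frame: u = (v_A + v_B)/(1 + v_A v_B/c²) = (0.851 + 0.731)/(1 + 0.851×0.731) = 1.582/1.622081 = 0.97529; |u| = 0.97529c.
At |u| = 0.97529c, γ = (1 − 0.951191)^(−1/2) = 4.5264.
Probe Alpha's interval is proper; time dilation gives Δt_B = γΔτ = 4.5264 × 58.3 days = 263.9 days.

263.9 days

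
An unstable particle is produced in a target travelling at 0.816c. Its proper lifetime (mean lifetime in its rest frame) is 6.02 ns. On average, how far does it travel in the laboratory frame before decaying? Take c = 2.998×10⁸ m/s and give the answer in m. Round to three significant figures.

Lorentz factor: γ = (1 − 0.665856)^(−1/2) = 1.7299.
Lab-frame lifetime: Δt = γτ = 1.7299 × 6.02 ns = 10.414 ns.
Distance: d = vΔt = 0.816 × 2.998×10⁸ m/s × 1.0414×10^-8 s = 2.55 m.

2.55 m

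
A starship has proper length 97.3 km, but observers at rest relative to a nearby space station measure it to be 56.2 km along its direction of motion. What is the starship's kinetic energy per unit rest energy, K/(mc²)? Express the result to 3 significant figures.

Length contraction gives γ = L₀/L = 97.3/56.2 = 1.73132.
Since K = (γ−1)mc², K/(mc²) = 1.73132 − 1 = 0.731.

0.731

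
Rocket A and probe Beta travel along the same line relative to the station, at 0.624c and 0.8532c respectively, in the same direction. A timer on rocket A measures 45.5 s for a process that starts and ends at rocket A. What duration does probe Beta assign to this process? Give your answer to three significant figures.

52.2 s

Speed of rocket A in probe Beta's frame: u = (v_A − v_B)/(1 − v_A v_B/c²) = (0.624 − 0.8532)/(1 − 0.624×0.8532) = −0.2292/0.4676032 = −0.49016; |u| = 0.49016c.
γ for this relative speed: γ = 1/√(1 − 0.240257) = 1.1473.
The clock on rocket A records proper time, so probe Beta measures Δt = γΔτ = 1.1473 × 45.5 = 52.2 s.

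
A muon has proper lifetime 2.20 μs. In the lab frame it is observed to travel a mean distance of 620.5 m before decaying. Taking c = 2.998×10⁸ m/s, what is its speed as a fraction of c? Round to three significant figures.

Let x = d/(cτ) = 620.5 m / (2.998×10⁸ m/s × 2.200×10^-6 s) = 0.94078. Since d = βγcτ, x = βγ = β/√(1−β²).
Solving: β² = x²/(1+x²) = 0.885067/1.885067 = 0.469515, so β = 0.685.

0.685c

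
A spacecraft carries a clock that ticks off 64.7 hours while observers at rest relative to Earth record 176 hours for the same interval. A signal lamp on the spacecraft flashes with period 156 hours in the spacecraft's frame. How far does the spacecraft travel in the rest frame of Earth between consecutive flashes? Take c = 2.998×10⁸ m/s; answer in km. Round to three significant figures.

γ = Δt/Δτ = 176/64.7 = 2.72025.
β = √(1 − 1/γ²) = 0.92998. Lab-frame period = γτ = 2.72025×156 hours = 424.36 hours. Distance = βc × γτ = 0.92998 × 2.998×10⁸ m/s × 1527696 s = 4.2593×10^14 m = 4.26×10^11 km.

4.26×10^11 km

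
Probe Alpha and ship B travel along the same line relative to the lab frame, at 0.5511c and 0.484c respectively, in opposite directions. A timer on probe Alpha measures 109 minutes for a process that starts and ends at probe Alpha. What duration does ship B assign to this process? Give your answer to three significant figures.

Transform probe Alpha's velocity into ship B's frame: (0.5511 + 0.484)/(1 + 0.5511·0.484) = 1.0351/1.2667324, so the relative speed is 0.81714c.
γ for this relative speed: γ = 1/√(1 − 0.667718) = 1.7348.
The clock on probe Alpha records proper time, so ship B measures Δt = γΔτ = 1.7348 × 109 = 189 minutes.

189 minutes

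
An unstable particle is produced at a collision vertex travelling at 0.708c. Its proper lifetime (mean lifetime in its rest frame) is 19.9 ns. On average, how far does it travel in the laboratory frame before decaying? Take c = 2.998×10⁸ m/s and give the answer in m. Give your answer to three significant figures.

γ = 1/√(1 − β²) = 1/√(1 − 0.501264) = 1/√0.498736 = 1/0.706212 = 1.416.
Lab-frame lifetime: Δt = γτ = 1.416 × 19.9 ns = 28.178 ns.
Distance: d = vΔt = 0.708 × 2.998×10⁸ m/s × 2.8178×10^-8 s = 5.98 m.

5.98 m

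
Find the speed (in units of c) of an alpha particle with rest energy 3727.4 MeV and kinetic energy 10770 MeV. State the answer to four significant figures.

0.9664c

K = (γ−1)mc², so γ = 1 + 10770/3727.4 = 3.8894.
Then v/c = √(1 − γ⁻²) = √(1 − 0.0661051) = √0.9338949 = 0.9664.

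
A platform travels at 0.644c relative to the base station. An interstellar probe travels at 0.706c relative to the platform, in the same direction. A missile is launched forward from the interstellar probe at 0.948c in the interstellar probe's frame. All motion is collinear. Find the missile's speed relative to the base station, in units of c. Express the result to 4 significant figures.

Compose velocities in two stages. Stage 1 (into S'): u₁ = (0.948+0.706)/(1+0.948×0.706) = 0.99084.
Stage 2 (into S): u = (0.99084+0.644)/(1+0.99084×0.644) = 0.99801, so the speed is 0.9980c.

0.9980c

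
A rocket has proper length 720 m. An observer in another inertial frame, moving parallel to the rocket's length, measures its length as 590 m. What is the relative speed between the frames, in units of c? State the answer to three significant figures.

Length contraction gives γ = L₀/L = 720/590 = 1.2203.
β = √(1 − 1/γ²) = √0.328468 = 0.573.

0.573c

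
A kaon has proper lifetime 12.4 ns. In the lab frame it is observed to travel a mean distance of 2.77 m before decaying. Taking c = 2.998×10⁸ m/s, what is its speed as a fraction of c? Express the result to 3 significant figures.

Lab distance = (lab lifetime)·v = γτ·βc, so βγ = d/(cτ) = 2.770/(2.998×10⁸ × 1.240×10^-8) = 0.74512.
With βγ = 0.74512: γ² = 1 + (βγ)² = 1.555204, and β = (βγ)/γ = 0.74512/1.24708 = 0.597.

0.597c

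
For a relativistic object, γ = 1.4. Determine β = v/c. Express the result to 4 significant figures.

0.6999

β = √(1 − 1/γ²) = √(1 − 1/1.96) = √0.489796 = 0.6999.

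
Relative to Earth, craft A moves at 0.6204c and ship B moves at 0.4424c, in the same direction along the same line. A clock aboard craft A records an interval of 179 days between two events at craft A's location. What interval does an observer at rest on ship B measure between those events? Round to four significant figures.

184.6 days

The velocity of craft A relative to ship B is (0.6204 − 0.4424)c / (1 − 0.6204×0.4424) = 0.24534c; relative speed 0.24534c.
At |u| = 0.24534c, γ = (1 − 0.0601917)^(−1/2) = 1.0315.
The clock on craft A records proper time, so ship B measures Δt = γΔτ = 1.0315 × 179 = 184.6 days.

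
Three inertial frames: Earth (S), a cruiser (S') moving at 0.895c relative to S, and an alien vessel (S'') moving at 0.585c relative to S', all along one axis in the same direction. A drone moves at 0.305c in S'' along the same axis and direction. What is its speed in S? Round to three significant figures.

0.985c

First combine the drone and alien vessel (S''→S'): u₁ = (0.305 + 0.585)/(1 + 0.305×0.585) = 0.89/1.178425 = 0.75525.
Then combine with the cruiser (S'→S): u = (0.75525 + 0.895)/(1 + 0.75525×0.895) = 1.65025/1.67594875 = 0.98467.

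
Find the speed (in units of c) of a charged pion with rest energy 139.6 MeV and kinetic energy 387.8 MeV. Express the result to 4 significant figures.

0.9643c

K = (γ−1)mc², so γ = 1 + 387.8/139.6 = 3.7779.
Then v/c = √(1 − γ⁻²) = √(1 − 0.0700647) = √0.9299353 = 0.9643.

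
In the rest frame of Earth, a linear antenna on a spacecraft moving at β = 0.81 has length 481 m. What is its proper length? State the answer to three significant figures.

820 m

β² = 0.6561, so γ = 1/√0.3439 = 1.7052.
Proper length: L₀ = γ·L = 1.7052 × 481 = 820 m.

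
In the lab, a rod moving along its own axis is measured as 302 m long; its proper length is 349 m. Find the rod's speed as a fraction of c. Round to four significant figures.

Length contraction gives γ = L₀/L = 349/302 = 1.1556.
β = √(1 − 1/γ²) = √0.251167 = 0.5012.

0.5012c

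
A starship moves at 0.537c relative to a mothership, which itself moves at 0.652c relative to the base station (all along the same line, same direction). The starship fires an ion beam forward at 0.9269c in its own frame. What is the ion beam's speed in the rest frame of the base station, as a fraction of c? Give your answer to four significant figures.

Apply u = (u'+v)/(1+u'v) twice. Ion beam in the mothership frame: (0.9269+0.537)/(1+0.9269·0.537) = 1.4639/1.4977453 = 0.9774c.
That velocity, transformed to the rest frame of the base station: (0.9774+0.652)/(1+0.9774·0.652) = 1.6294/1.6372648 = 0.9952c.

0.9952c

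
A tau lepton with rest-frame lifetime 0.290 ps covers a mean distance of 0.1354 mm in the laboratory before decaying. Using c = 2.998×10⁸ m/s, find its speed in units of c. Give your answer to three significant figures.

d = βγcτ ⇒ βγ = d/(cτ) = 1.354×10^-4 m / (8.6942×10^-5 m) = 1.5574.
β = (βγ)/√(1+(βγ)²) = 1.5574/√3.42549 = 0.841.

0.841c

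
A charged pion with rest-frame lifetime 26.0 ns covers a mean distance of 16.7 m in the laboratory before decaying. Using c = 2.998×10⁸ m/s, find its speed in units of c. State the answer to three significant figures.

0.906c

Let x = d/(cτ) = 16.70 m / (2.998×10⁸ m/s × 2.600×10^-8 s) = 2.1425. Since d = βγcτ, x = βγ = β/√(1−β²).
Solving: β² = x²/(1+x²) = 4.59031/5.59031 = 0.821119, so β = 0.906.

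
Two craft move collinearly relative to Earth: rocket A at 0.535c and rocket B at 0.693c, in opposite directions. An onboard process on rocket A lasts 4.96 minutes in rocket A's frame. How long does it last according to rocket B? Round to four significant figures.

11.16 minutes

Speed of rocket A in rocket B's frame: u = (v_A + v_B)/(1 + v_A v_B/c²) = (0.535 + 0.693)/(1 + 0.535×0.693) = 1.228/1.370755 = 0.89586; |u| = 0.89586c.
At |u| = 0.89586c, γ = (1 − 0.802565)^(−1/2) = 2.2505.
The clock on rocket A records proper time, so rocket B measures Δt = γΔτ = 2.2505 × 4.96 = 11.16 minutes.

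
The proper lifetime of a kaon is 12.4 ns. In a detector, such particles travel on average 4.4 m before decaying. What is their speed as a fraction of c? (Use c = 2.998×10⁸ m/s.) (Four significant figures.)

0.7639c

d = βγcτ ⇒ βγ = d/(cτ) = 4.400 m / (3.71752 m) = 1.1836.
β = (βγ)/√(1+(βγ)²) = 1.1836/√2.40091 = 0.7639.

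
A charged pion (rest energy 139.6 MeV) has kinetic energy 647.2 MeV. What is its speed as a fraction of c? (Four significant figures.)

0.9841c

K = (γ−1)mc², so γ = 1 + 647.2/139.6 = 5.6361.
Then v/c = √(1 − γ⁻²) = √(1 − 0.0314806) = √0.9685194 = 0.9841.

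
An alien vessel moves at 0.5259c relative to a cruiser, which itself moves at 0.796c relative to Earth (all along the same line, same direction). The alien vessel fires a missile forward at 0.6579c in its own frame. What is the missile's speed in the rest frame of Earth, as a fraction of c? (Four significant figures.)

0.9855c

Compose velocities in two stages. Stage 1 (into S'): u₁ = (0.6579+0.5259)/(1+0.6579×0.5259) = 0.8795.
Stage 2 (into S): u = (0.8795+0.796)/(1+0.8795×0.796) = 0.98554, so the speed is 0.9855c.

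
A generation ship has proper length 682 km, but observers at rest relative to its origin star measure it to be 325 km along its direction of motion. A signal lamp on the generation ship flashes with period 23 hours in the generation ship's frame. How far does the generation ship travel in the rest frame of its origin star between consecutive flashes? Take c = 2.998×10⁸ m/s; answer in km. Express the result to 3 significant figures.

γ = L₀/L = 682/325 = 2.09846.
β = √(1 − 1/γ²) = 0.87915. Lab-frame period = γτ = 2.09846×23 hours = 48.265 hours. Distance = βc × γτ = 0.87915 × 2.998×10⁸ m/s × 173754 s = 4.5796×10^13 m = 4.58×10^10 km.

4.58×10^10 km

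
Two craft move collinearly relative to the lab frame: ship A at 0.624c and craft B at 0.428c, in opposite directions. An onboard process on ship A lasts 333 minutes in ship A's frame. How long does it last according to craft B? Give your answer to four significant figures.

597.4 minutes

Transform ship A's velocity into craft B's frame: (0.624 + 0.428)/(1 + 0.624·0.428) = 1.052/1.267072, so the relative speed is 0.83026c.
At |u| = 0.83026c, γ = (1 − 0.689332)^(−1/2) = 1.7941.
The clock on ship A records proper time, so craft B measures Δt = γΔτ = 1.7941 × 333 = 597.4 minutes.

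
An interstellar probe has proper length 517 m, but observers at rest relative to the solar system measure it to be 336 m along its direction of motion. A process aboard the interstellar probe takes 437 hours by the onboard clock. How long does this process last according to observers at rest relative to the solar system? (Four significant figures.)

Length contraction gives γ = L₀/L = 517/336 = 1.53869.
Δt = γΔτ = 1.53869 × 437 = 672.4 hours.

672.4 hours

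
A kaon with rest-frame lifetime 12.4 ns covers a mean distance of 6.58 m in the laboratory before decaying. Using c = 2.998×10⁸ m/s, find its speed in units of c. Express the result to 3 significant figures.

0.871c

Lab distance = (lab lifetime)·v = γτ·βc, so βγ = d/(cτ) = 6.580/(2.998×10⁸ × 1.240×10^-8) = 1.77.
With βγ = 1.77: γ² = 1 + (βγ)² = 4.1329, and β = (βγ)/γ = 1.77/2.03295 = 0.871.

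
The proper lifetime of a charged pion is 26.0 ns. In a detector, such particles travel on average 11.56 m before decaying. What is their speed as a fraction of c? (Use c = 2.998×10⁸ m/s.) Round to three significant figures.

0.829c

Lab distance = (lab lifetime)·v = γτ·βc, so βγ = d/(cτ) = 11.56/(2.998×10⁸ × 2.600×10^-8) = 1.483.
With βγ = 1.483: γ² = 1 + (βγ)² = 3.19929, and β = (βγ)/γ = 1.483/1.78866 = 0.829.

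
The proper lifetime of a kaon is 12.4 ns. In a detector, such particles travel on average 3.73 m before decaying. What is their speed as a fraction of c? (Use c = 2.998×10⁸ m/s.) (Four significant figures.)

0.7083c

d = βγcτ ⇒ βγ = d/(cτ) = 3.730 m / (3.71752 m) = 1.0034.
β = (βγ)/√(1+(βγ)²) = 1.0034/√2.00681 = 0.7083.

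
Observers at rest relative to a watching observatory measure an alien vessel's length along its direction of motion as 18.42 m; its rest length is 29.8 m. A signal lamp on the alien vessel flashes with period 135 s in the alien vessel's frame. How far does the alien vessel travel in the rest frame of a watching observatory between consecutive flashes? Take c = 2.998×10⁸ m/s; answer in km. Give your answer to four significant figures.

5.147×10^7 km

From L = L₀/γ: γ = 29.8/18.42 = 1.61781.
β = √(1 − 1/γ²) = 0.78608. Lab-frame period = γτ = 1.61781×135 s = 218.4 s. Distance = βc × γτ = 0.78608 × 2.998×10⁸ m/s × 218.4 s = 5.1470×10^10 m = 5.147×10^7 km.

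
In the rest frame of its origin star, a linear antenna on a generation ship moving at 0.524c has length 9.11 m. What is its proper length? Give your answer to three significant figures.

β² = 0.274576, so γ = 1/√0.725424 = 1.1741.
Proper length: L₀ = γ·L = 1.1741 × 9.11 = 10.7 m.

10.7 m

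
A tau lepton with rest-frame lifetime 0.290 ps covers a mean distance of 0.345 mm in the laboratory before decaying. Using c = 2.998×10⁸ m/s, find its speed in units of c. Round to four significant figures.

0.9697c

Let x = d/(cτ) = 3.450×10^-4 m / (2.998×10⁸ m/s × 2.900×10^-13 s) = 3.9682. Since d = βγcτ, x = βγ = β/√(1−β²).
Solving: β² = x²/(1+x²) = 15.7466/16.7466 = 0.940286, so β = 0.9697.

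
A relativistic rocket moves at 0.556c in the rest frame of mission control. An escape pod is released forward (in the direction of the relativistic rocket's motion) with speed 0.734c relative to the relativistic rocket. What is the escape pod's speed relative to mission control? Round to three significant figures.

0.916c

In units of c, u = (u' + v)/(1 + u'v) with u' = 0.734 and v = 0.556.
Numerator: 0.734 + 0.556 = 1.29. Denominator: 1 + (0.734)(0.556) = 1.408104.
u = 1.29/1.408104 = 0.91613, so the speed is 0.916c.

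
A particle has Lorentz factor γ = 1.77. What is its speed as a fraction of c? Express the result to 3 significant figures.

β = √(1 − 1/γ²) = √(1 − 1/3.1329) = √0.680807 = 0.825.

0.825c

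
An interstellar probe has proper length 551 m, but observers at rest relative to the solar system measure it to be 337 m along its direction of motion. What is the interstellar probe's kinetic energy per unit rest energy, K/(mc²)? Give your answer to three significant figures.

Length contraction gives γ = L₀/L = 551/337 = 1.63501.
Since K = (γ−1)mc², K/(mc²) = 1.63501 − 1 = 0.635.

0.635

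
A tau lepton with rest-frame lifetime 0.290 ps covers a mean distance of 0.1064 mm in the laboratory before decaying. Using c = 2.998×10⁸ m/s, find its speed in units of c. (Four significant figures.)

Lab distance = (lab lifetime)·v = γτ·βc, so βγ = d/(cτ) = 1.064×10^-4/(2.998×10⁸ × 2.900×10^-13) = 1.2238.
With βγ = 1.2238: γ² = 1 + (βγ)² = 2.49769, and β = (βγ)/γ = 1.2238/1.58041 = 0.7744.

0.7744c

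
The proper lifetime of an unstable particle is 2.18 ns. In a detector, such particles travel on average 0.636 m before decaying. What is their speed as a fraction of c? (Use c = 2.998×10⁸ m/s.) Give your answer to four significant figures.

d = βγcτ ⇒ βγ = d/(cτ) = 0.6360 m / (0.653564 m) = 0.97313.
β = (βγ)/√(1+(βγ)²) = 0.97313/√1.946982 = 0.6974.

0.6974c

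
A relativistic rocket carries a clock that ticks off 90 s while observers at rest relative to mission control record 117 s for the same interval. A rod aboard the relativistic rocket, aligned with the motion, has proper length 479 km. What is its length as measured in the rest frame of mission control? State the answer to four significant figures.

From Δt = γΔτ: γ = 117/90 = 1.3.
L = L₀/γ = 479/1.3 = 368.5 km.

368.5 km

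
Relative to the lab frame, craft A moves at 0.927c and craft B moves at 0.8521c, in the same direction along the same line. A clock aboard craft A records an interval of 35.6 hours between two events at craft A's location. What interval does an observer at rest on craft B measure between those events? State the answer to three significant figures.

Transform craft A's velocity into craft B's frame: (0.927 − 0.8521)/(1 − 0.927·0.8521) = 0.0749/0.2101033, so the relative speed is 0.35649c.
At |u| = 0.35649c, γ = (1 − 0.127085)^(−1/2) = 1.0703.
The clock on craft A records proper time, so craft B measures Δt = γΔτ = 1.0703 × 35.6 = 38.1 hours.

38.1 hours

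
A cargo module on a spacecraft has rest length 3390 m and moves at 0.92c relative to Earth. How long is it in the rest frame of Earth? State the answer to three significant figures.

With β = 0.92, γ = 1/√(1 − 0.92²) = 1/√0.1536 = 2.5516.
Along the direction of motion the measured length is L₀/γ = 3390/2.5516 = 1330 m.

1330 m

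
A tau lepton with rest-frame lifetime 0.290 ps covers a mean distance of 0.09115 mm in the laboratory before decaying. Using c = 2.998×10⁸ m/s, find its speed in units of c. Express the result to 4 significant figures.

Lab distance = (lab lifetime)·v = γτ·βc, so βγ = d/(cτ) = 9.115×10^-5/(2.998×10⁸ × 2.900×10^-13) = 1.0484.
With βγ = 1.0484: γ² = 1 + (βγ)² = 2.09914, and β = (βγ)/γ = 1.0484/1.44884 = 0.7236.

0.7236c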